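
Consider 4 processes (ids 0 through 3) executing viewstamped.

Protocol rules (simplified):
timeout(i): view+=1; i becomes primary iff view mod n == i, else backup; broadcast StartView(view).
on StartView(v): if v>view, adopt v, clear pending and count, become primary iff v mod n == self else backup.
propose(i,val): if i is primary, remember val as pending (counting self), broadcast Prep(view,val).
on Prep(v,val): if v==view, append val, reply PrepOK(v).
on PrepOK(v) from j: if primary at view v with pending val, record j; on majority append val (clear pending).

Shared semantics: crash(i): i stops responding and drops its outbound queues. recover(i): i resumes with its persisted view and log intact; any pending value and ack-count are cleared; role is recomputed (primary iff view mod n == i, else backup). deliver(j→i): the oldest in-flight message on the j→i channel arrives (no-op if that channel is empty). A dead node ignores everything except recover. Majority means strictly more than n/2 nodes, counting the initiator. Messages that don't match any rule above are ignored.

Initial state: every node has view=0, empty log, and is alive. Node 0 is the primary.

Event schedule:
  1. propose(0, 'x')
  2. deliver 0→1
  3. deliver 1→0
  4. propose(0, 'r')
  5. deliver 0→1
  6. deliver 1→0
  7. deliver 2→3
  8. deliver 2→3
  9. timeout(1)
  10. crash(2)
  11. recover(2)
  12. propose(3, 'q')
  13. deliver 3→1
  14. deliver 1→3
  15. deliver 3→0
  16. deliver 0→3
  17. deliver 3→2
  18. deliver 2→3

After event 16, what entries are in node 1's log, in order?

x,r

e1 propose(0,'x'): ·
e2 deliver 0→1: 1[back,v=0,x]
e3 deliver 1→0: ·
e4 propose(0,'r'): ·
e5 deliver 0→1: 1[back,v=0,x,r]
e6 deliver 1→0: ·
e7 deliver 2→3: ·
e8 deliver 2→3: ·
e9 timeout(1): 1[prim,v=1,x,r]
e10 crash(2): 2[✗back,v=0,-]
e11 recover(2): 2[back,v=0,-]
e12 propose(3,'q'): ·
e13 deliver 3→1: ·
e14 deliver 1→3: 3[back,v=1,-]
e15 deliver 3→0: ·
e16 deliver 0→3: ·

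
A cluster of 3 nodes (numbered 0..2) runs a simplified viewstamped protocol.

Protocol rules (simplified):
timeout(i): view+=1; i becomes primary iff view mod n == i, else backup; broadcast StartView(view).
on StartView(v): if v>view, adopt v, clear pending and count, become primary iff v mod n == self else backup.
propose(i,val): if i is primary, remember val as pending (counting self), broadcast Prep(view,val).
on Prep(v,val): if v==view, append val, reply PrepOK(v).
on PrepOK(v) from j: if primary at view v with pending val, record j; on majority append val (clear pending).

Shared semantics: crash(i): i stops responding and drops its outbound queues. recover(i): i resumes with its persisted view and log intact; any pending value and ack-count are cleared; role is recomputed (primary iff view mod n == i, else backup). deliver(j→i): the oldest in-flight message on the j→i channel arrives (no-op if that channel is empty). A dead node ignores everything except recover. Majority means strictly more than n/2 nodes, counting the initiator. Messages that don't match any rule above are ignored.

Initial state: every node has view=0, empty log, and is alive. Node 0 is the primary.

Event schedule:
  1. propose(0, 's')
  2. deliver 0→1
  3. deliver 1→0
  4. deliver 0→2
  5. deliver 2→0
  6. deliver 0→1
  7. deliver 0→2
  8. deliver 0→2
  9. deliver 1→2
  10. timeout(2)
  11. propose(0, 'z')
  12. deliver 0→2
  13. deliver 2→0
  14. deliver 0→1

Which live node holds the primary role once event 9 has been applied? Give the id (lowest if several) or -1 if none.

after 1 — propose(0,'s'): ·
after 2 — deliver 0→1: n1:back/v0/[s]
after 3 — deliver 1→0: n0:prim/v0/[s]
after 4 — deliver 0→2: n2:back/v0/[s]
after 5 — deliver 2→0: ·
after 6 — deliver 0→1: ·
after 7 — deliver 0→2: ·
after 8 — deliver 0→2: ·
after 9 — deliver 1→2: ·

0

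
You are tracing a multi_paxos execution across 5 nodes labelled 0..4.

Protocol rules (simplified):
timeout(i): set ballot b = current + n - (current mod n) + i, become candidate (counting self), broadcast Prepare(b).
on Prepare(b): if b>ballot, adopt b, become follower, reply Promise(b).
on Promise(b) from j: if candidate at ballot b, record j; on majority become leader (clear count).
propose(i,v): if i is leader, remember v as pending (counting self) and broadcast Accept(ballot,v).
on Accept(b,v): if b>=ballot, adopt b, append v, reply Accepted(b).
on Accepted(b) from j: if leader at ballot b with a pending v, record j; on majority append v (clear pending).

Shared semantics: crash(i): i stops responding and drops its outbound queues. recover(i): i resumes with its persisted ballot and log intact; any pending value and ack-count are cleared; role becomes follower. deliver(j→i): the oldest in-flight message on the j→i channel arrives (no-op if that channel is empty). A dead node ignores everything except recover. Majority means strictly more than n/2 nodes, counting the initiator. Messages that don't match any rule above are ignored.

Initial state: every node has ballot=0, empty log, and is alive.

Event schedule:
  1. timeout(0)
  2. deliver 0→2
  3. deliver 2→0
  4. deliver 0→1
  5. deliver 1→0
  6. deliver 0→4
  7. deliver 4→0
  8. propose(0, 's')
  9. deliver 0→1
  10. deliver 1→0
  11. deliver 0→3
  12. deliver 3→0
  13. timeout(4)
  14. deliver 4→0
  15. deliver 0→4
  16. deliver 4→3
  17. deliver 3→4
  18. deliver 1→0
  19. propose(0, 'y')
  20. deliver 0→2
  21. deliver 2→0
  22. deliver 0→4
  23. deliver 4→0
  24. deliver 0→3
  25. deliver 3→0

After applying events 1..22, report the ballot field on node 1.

5

e1 timeout(0): 0[cand,b=5,-]
e2 deliver 0→2: 2[foll,b=5,-]
e3 deliver 2→0: ·
e4 deliver 0→1: 1[foll,b=5,-]
e5 deliver 1→0: 0[lead,b=5,-]
e6 deliver 0→4: 4[foll,b=5,-]
e7 deliver 4→0: ·
e8 propose(0,'s'): ·
e9 deliver 0→1: 1[foll,b=5,s]
e10 deliver 1→0: ·
e11 deliver 0→3: 3[foll,b=5,-]
e12 deliver 3→0: ·
e13 timeout(4): 4[cand,b=14,-]
e14 deliver 4→0: 0[foll,b=14,-]
e15 deliver 0→4: ·
e16 deliver 4→3: 3[foll,b=14,-]
e17 deliver 3→4: ·
e18 deliver 1→0: ·
e19 propose(0,'y'): ·
e20 deliver 0→2: 2[foll,b=5,s]
e21 deliver 2→0: ·
e22 deliver 0→4: 4[lead,b=14,-]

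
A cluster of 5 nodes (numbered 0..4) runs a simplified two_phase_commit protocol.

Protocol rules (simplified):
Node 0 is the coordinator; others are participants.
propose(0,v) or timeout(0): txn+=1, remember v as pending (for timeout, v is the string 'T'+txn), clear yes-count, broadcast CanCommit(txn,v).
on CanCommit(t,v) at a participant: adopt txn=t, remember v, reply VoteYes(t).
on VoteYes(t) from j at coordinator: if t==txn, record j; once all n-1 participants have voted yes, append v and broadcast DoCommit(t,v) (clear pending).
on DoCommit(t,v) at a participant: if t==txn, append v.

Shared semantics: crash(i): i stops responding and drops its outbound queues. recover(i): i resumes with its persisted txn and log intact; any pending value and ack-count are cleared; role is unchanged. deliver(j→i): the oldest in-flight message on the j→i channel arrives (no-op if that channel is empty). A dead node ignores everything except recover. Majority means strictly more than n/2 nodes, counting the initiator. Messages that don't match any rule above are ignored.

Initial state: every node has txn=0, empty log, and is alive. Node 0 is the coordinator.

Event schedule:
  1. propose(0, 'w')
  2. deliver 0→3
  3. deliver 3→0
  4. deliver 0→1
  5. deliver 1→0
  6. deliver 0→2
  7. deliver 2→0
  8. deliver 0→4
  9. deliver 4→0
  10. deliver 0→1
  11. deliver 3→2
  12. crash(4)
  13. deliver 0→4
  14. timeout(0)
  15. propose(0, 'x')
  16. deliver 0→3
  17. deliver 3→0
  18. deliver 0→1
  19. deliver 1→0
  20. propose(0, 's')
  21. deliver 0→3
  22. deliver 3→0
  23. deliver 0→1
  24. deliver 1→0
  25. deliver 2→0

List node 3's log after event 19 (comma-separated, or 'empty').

[1] propose(0,'w') → N0(coor t1 [-])
[2] deliver 0→3 → N3(part t1 [-])
[3] deliver 3→0 → ∅
[4] deliver 0→1 → N1(part t1 [-])
[5] deliver 1→0 → ∅
[6] deliver 0→2 → N2(part t1 [-])
[7] deliver 2→0 → ∅
[8] deliver 0→4 → N4(part t1 [-])
[9] deliver 4→0 → N0(coor t1 [w])
[10] deliver 0→1 → N1(part t1 [w])
[11] deliver 3→2 → ∅
[12] crash(4) → N4(✗part t1 [-])
[13] deliver 0→4 → ∅
[14] timeout(0) → N0(coor t2 [w])
[15] propose(0,'x') → N0(coor t3 [w])
[16] deliver 0→3 → N3(part t1 [w])
[17] deliver 3→0 → ∅
[18] deliver 0→1 → N1(part t2 [w])
[19] deliver 1→0 → ∅

w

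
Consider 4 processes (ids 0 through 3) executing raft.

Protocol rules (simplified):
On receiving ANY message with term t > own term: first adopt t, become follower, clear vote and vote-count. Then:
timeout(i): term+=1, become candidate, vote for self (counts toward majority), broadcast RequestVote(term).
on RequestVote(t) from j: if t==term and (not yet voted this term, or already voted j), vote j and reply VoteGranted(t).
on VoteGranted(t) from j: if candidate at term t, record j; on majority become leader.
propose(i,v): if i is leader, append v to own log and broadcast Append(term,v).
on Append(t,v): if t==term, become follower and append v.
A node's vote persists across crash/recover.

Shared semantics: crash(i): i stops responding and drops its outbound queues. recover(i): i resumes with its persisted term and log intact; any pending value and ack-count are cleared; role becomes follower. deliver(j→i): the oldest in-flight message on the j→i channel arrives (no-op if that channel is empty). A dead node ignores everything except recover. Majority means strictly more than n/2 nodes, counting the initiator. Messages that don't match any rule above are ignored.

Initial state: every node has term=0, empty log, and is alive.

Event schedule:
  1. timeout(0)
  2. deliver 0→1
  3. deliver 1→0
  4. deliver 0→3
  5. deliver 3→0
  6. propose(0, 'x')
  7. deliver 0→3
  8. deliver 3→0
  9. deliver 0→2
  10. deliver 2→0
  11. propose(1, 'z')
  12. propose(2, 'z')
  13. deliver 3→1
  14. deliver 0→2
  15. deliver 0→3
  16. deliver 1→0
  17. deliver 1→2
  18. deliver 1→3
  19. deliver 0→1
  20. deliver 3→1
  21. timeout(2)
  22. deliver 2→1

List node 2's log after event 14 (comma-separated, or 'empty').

x

e1 timeout(0): 0[cand,t=1,-]
e2 deliver 0→1: 1[foll,t=1,-]
e3 deliver 1→0: ·
e4 deliver 0→3: 3[foll,t=1,-]
e5 deliver 3→0: 0[lead,t=1,-]
e6 propose(0,'x'): 0[lead,t=1,x]
e7 deliver 0→3: 3[foll,t=1,x]
e8 deliver 3→0: ·
e9 deliver 0→2: 2[foll,t=1,-]
e10 deliver 2→0: ·
e11 propose(1,'z'): ·
e12 propose(2,'z'): ·
e13 deliver 3→1: ·
e14 deliver 0→2: 2[foll,t=1,x]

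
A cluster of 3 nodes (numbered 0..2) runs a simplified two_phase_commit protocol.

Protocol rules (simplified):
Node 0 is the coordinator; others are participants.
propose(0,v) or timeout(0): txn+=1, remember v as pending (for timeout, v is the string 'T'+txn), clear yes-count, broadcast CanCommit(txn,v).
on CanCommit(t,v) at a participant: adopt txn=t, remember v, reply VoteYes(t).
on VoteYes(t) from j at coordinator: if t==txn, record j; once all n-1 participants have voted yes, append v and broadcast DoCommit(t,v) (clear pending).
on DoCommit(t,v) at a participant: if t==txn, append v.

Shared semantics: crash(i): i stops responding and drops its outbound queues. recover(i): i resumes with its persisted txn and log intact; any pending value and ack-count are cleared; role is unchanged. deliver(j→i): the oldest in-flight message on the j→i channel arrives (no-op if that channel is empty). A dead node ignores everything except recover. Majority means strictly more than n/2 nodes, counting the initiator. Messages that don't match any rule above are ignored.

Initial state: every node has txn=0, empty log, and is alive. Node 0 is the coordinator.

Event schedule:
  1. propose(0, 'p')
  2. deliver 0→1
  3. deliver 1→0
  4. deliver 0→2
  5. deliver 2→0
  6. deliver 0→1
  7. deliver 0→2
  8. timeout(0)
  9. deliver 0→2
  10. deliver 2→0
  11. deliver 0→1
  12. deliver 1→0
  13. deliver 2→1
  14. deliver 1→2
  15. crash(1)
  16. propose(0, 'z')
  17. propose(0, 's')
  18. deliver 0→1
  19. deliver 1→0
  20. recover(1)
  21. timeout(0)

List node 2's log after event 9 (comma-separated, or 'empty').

p

step 1 propose(0,'p'): 0={coor,t=1,log=-}
step 2 deliver 0→1: 1={part,t=1,log=-}
step 3 deliver 1→0: —
step 4 deliver 0→2: 2={part,t=1,log=-}
step 5 deliver 2→0: 0={coor,t=1,log=p}
step 6 deliver 0→1: 1={part,t=1,log=p}
step 7 deliver 0→2: 2={part,t=1,log=p}
step 8 timeout(0): 0={coor,t=2,log=p}
step 9 deliver 0→2: 2={part,t=2,log=p}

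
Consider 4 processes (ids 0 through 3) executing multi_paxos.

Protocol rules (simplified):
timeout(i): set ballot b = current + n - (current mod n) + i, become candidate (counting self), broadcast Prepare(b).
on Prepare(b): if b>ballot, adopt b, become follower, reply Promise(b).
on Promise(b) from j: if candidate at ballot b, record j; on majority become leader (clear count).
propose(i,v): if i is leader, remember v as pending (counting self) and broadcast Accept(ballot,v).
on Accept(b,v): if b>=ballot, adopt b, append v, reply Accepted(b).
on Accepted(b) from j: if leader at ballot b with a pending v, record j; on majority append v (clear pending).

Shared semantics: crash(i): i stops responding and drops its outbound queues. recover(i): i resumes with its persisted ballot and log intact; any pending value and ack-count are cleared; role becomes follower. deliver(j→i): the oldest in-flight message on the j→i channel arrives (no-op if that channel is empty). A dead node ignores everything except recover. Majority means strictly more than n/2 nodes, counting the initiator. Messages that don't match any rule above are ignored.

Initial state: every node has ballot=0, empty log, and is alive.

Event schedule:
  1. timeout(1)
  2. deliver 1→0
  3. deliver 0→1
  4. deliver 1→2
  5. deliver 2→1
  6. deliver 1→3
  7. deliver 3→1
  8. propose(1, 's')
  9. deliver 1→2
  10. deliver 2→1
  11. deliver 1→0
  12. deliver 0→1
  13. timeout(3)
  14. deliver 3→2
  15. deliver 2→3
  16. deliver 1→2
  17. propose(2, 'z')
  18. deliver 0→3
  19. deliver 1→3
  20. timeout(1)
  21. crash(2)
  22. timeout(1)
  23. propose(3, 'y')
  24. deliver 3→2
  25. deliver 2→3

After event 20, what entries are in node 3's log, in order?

empty

[1] timeout(1) → N1(cand b5 [-])
[2] deliver 1→0 → N0(foll b5 [-])
[3] deliver 0→1 → ∅
[4] deliver 1→2 → N2(foll b5 [-])
[5] deliver 2→1 → N1(lead b5 [-])
[6] deliver 1→3 → N3(foll b5 [-])
[7] deliver 3→1 → ∅
[8] propose(1,'s') → ∅
[9] deliver 1→2 → N2(foll b5 [s])
[10] deliver 2→1 → ∅
[11] deliver 1→0 → N0(foll b5 [s])
[12] deliver 0→1 → N1(lead b5 [s])
[13] timeout(3) → N3(cand b11 [-])
[14] deliver 3→2 → N2(foll b11 [s])
[15] deliver 2→3 → ∅
[16] deliver 1→2 → ∅
[17] propose(2,'z') → ∅
[18] deliver 0→3 → ∅
[19] deliver 1→3 → ∅
[20] timeout(1) → N1(cand b9 [s])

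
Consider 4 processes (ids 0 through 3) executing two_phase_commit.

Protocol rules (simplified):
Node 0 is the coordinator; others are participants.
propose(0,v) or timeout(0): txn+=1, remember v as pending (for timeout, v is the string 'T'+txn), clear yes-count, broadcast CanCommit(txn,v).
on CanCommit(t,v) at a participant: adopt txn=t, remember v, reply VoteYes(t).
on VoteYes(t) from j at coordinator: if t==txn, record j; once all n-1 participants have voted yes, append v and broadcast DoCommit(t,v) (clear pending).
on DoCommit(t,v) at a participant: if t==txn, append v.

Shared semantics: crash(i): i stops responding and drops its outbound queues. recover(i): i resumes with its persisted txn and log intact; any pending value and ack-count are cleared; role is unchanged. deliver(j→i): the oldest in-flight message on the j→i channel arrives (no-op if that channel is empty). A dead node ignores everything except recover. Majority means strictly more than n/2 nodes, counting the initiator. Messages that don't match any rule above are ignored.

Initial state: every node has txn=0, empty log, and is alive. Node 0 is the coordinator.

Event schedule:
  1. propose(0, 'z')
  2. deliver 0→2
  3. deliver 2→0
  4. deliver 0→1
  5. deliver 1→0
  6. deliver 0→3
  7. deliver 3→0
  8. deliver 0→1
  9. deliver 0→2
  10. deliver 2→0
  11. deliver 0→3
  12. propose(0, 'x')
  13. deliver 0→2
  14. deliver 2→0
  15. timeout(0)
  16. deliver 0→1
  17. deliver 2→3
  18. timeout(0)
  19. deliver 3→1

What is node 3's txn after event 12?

1

after 1 — propose(0,'z'): n0:coor/t1/[-]
after 2 — deliver 0→2: n2:part/t1/[-]
after 3 — deliver 2→0: ·
after 4 — deliver 0→1: n1:part/t1/[-]
after 5 — deliver 1→0: ·
after 6 — deliver 0→3: n3:part/t1/[-]
after 7 — deliver 3→0: n0:coor/t1/[z]
after 8 — deliver 0→1: n1:part/t1/[z]
after 9 — deliver 0→2: n2:part/t1/[z]
after 10 — deliver 2→0: ·
after 11 — deliver 0→3: n3:part/t1/[z]
after 12 — propose(0,'x'): n0:coor/t2/[z]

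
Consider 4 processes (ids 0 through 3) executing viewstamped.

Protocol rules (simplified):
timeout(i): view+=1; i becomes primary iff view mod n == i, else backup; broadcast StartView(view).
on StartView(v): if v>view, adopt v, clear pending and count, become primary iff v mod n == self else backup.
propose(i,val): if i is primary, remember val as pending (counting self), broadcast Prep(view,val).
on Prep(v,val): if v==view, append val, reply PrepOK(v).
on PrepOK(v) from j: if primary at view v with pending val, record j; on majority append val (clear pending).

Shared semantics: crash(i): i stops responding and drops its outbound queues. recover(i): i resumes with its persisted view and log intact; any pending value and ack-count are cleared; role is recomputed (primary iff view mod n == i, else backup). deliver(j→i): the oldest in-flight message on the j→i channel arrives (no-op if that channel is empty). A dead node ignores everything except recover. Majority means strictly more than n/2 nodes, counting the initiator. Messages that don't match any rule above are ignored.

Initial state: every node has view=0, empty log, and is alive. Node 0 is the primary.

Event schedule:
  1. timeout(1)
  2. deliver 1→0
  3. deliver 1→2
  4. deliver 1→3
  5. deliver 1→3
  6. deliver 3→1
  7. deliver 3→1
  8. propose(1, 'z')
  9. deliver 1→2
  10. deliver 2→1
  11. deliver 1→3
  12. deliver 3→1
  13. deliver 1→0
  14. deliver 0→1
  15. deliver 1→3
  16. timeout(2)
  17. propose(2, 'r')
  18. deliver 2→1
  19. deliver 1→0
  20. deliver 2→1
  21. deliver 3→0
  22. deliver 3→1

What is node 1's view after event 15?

1

e1 timeout(1): 1[prim,v=1,-]
e2 deliver 1→0: 0[back,v=1,-]
e3 deliver 1→2: 2[back,v=1,-]
e4 deliver 1→3: 3[back,v=1,-]
e5 deliver 1→3: ·
e6 deliver 3→1: ·
e7 deliver 3→1: ·
e8 propose(1,'z'): ·
e9 deliver 1→2: 2[back,v=1,z]
e10 deliver 2→1: ·
e11 deliver 1→3: 3[back,v=1,z]
e12 deliver 3→1: 1[prim,v=1,z]
e13 deliver 1→0: 0[back,v=1,z]
e14 deliver 0→1: ·
e15 deliver 1→3: ·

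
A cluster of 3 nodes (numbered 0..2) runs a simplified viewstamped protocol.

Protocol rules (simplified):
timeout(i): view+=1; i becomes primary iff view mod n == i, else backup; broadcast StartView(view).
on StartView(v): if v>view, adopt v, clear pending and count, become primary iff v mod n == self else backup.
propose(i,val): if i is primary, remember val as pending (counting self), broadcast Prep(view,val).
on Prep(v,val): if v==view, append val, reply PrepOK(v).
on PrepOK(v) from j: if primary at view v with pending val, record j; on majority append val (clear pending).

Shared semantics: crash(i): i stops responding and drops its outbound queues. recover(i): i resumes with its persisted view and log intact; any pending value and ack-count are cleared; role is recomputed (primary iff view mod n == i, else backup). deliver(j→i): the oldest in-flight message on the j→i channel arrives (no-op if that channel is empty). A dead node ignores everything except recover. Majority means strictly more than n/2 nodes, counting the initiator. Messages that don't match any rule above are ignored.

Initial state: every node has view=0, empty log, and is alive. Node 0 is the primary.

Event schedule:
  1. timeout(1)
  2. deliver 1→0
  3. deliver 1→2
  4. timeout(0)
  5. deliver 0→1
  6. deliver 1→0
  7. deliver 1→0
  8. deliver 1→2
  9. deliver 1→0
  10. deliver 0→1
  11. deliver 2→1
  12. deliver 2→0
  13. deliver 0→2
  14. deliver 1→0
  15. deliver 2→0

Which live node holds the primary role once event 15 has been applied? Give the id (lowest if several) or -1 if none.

step 1 timeout(1): 1={prim,v=1,log=-}
step 2 deliver 1→0: 0={back,v=1,log=-}
step 3 deliver 1→2: 2={back,v=1,log=-}
step 4 timeout(0): 0={back,v=2,log=-}
step 5 deliver 0→1: 1={back,v=2,log=-}
step 6 deliver 1→0: —
step 7 deliver 1→0: —
step 8 deliver 1→2: —
step 9 deliver 1→0: —
step 10 deliver 0→1: —
step 11 deliver 2→1: —
step 12 deliver 2→0: —
step 13 deliver 0→2: 2={prim,v=2,log=-}
step 14 deliver 1→0: —
step 15 deliver 2→0: —

2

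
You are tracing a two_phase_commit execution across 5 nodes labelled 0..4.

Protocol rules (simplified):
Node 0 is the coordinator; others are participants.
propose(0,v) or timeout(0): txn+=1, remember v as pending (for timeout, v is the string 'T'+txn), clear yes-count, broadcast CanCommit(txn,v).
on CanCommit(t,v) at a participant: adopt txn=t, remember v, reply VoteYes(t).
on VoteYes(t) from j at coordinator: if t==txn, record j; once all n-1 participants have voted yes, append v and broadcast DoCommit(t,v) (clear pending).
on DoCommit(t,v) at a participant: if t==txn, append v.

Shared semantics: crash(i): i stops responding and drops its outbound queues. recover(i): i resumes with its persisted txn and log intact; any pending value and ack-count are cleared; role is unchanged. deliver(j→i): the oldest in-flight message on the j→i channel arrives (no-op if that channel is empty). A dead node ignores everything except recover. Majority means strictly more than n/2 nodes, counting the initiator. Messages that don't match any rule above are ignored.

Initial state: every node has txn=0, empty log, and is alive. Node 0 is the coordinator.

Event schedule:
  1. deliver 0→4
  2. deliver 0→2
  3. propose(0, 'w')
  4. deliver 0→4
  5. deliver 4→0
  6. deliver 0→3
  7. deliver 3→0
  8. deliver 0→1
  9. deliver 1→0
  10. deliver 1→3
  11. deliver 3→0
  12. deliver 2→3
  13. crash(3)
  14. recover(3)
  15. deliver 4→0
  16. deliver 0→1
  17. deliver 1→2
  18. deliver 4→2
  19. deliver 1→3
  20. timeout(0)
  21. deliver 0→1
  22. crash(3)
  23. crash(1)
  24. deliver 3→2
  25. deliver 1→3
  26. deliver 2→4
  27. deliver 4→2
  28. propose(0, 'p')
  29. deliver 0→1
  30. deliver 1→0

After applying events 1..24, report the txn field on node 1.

2

[1] deliver 0→4 → ∅
[2] deliver 0→2 → ∅
[3] propose(0,'w') → N0(coor t1 [-])
[4] deliver 0→4 → N4(part t1 [-])
[5] deliver 4→0 → ∅
[6] deliver 0→3 → N3(part t1 [-])
[7] deliver 3→0 → ∅
[8] deliver 0→1 → N1(part t1 [-])
[9] deliver 1→0 → ∅
[10] deliver 1→3 → ∅
[11] deliver 3→0 → ∅
[12] deliver 2→3 → ∅
[13] crash(3) → N3(✗part t1 [-])
[14] recover(3) → N3(part t1 [-])
[15] deliver 4→0 → ∅
[16] deliver 0→1 → ∅
[17] deliver 1→2 → ∅
[18] deliver 4→2 → ∅
[19] deliver 1→3 → ∅
[20] timeout(0) → N0(coor t2 [-])
[21] deliver 0→1 → N1(part t2 [-])
[22] crash(3) → N3(✗part t1 [-])
[23] crash(1) → N1(✗part t2 [-])
[24] deliver 3→2 → ∅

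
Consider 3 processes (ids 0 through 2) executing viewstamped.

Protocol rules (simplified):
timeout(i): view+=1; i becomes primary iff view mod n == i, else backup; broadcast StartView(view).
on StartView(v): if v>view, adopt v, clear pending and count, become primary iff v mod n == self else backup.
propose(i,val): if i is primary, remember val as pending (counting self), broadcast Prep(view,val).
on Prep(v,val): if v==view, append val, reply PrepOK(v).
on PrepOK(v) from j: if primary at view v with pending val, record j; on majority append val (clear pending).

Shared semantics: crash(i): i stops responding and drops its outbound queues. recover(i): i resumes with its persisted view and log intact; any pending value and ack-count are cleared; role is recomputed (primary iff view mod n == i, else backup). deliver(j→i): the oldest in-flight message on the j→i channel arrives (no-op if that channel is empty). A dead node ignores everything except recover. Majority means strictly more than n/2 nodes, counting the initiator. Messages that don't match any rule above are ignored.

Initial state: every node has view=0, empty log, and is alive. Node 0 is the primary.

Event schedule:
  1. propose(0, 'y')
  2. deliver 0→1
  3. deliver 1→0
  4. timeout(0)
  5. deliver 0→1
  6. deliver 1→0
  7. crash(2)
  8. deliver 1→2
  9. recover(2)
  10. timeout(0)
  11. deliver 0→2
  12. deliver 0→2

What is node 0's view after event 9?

1

step 1 propose(0,'y'): —
step 2 deliver 0→1: 1={back,v=0,log=y}
step 3 deliver 1→0: 0={prim,v=0,log=y}
step 4 timeout(0): 0={back,v=1,log=y}
step 5 deliver 0→1: 1={prim,v=1,log=y}
step 6 deliver 1→0: —
step 7 crash(2): 2={✗back,v=0,log=-}
step 8 deliver 1→2: —
step 9 recover(2): 2={back,v=0,log=-}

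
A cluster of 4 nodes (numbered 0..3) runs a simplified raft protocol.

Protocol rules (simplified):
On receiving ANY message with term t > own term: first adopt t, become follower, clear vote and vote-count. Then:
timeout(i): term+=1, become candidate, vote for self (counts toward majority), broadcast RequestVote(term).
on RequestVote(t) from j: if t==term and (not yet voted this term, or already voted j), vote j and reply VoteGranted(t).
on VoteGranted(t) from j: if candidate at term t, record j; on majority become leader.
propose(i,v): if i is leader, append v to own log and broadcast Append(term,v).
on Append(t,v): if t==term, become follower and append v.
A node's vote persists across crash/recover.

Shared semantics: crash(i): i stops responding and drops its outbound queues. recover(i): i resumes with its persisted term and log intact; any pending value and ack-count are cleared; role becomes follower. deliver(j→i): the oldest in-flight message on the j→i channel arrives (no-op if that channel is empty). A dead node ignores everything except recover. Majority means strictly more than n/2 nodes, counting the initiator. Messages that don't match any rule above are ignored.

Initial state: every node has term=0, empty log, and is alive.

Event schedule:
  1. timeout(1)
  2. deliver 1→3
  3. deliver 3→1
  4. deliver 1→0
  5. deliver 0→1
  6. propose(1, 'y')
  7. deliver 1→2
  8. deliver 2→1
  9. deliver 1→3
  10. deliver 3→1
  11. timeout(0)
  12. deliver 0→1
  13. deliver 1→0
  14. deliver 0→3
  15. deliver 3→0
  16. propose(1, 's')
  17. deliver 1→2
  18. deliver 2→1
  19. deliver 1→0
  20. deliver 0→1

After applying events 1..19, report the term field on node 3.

e1 timeout(1): 1[cand,t=1,-]
e2 deliver 1→3: 3[foll,t=1,-]
e3 deliver 3→1: ·
e4 deliver 1→0: 0[foll,t=1,-]
e5 deliver 0→1: 1[lead,t=1,-]
e6 propose(1,'y'): 1[lead,t=1,y]
e7 deliver 1→2: 2[foll,t=1,-]
e8 deliver 2→1: ·
e9 deliver 1→3: 3[foll,t=1,y]
e10 deliver 3→1: ·
e11 timeout(0): 0[cand,t=2,-]
e12 deliver 0→1: 1[foll,t=2,y]
e13 deliver 1→0: ·
e14 deliver 0→3: 3[foll,t=2,y]
e15 deliver 3→0: ·
e16 propose(1,'s'): ·
e17 deliver 1→2: 2[foll,t=1,y]
e18 deliver 2→1: ·
e19 deliver 1→0: 0[lead,t=2,-]

2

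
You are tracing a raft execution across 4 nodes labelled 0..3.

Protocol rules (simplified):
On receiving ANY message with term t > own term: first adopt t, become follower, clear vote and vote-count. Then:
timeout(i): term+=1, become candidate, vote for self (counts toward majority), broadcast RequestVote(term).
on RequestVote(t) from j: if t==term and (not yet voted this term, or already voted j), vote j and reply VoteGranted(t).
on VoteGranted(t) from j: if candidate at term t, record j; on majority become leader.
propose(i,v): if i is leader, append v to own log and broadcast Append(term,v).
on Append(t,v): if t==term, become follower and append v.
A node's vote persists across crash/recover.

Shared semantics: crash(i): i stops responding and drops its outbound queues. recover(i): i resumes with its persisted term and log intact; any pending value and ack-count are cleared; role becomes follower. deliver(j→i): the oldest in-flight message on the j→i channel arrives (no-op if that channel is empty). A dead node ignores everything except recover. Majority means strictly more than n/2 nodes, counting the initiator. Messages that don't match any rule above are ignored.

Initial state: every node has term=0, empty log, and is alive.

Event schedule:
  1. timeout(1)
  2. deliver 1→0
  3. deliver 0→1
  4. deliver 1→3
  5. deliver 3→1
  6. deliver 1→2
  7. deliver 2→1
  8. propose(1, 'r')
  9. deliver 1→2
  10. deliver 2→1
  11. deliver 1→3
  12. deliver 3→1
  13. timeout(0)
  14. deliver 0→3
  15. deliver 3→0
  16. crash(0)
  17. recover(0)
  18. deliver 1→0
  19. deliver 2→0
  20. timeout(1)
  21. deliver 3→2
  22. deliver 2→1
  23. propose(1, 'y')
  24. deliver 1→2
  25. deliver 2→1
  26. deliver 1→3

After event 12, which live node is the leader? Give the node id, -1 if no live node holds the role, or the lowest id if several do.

step 1 timeout(1): 1={cand,t=1,log=-}
step 2 deliver 1→0: 0={foll,t=1,log=-}
step 3 deliver 0→1: —
step 4 deliver 1→3: 3={foll,t=1,log=-}
step 5 deliver 3→1: 1={lead,t=1,log=-}
step 6 deliver 1→2: 2={foll,t=1,log=-}
step 7 deliver 2→1: —
step 8 propose(1,'r'): 1={lead,t=1,log=r}
step 9 deliver 1→2: 2={foll,t=1,log=r}
step 10 deliver 2→1: —
step 11 deliver 1→3: 3={foll,t=1,log=r}
step 12 deliver 3→1: —

1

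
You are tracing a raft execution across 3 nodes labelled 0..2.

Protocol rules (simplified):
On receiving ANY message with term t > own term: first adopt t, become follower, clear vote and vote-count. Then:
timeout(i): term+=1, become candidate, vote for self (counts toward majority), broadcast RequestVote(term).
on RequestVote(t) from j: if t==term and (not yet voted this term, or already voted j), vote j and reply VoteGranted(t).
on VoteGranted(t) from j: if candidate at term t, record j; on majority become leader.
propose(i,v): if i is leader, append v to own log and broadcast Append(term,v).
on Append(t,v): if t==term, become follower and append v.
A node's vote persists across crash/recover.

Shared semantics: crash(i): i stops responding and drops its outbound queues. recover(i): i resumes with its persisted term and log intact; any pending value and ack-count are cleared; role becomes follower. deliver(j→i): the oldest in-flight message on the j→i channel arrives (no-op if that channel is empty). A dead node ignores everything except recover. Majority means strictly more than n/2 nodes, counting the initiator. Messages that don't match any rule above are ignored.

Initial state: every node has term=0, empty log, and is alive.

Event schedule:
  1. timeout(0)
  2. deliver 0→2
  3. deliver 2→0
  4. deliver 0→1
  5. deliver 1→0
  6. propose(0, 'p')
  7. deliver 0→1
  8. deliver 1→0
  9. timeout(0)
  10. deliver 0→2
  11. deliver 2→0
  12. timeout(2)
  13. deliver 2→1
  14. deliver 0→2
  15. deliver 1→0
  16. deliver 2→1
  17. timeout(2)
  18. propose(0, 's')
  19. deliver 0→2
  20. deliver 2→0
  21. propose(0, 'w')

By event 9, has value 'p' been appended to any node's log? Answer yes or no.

[1] timeout(0) → N0(cand t1 [-])
[2] deliver 0→2 → N2(foll t1 [-])
[3] deliver 2→0 → N0(lead t1 [-])
[4] deliver 0→1 → N1(foll t1 [-])
[5] deliver 1→0 → ∅
[6] propose(0,'p') → N0(lead t1 [p])
[7] deliver 0→1 → N1(foll t1 [p])
[8] deliver 1→0 → ∅
[9] timeout(0) → N0(cand t2 [p])

yes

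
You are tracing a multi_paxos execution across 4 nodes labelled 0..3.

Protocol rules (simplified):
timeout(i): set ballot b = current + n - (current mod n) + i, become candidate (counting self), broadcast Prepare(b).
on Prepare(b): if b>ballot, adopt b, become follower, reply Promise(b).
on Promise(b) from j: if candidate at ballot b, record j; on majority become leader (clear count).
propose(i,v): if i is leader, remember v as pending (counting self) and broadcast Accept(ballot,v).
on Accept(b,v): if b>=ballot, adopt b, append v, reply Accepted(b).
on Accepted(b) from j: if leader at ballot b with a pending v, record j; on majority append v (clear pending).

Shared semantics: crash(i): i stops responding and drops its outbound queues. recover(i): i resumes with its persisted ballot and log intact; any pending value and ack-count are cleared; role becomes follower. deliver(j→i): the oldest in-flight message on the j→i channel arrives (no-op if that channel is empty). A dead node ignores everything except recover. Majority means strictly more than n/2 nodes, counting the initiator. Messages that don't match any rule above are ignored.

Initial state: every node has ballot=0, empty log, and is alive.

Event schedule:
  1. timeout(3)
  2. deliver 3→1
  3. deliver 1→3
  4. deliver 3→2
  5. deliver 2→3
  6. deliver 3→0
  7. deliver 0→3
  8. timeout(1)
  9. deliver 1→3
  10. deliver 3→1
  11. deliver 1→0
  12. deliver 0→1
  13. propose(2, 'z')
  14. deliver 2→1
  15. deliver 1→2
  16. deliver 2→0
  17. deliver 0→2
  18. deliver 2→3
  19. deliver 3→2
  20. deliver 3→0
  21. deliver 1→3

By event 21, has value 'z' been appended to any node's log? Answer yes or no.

no

after 1 — timeout(3): n3:cand/b7/[-]
after 2 — deliver 3→1: n1:foll/b7/[-]
after 3 — deliver 1→3: ·
after 4 — deliver 3→2: n2:foll/b7/[-]
after 5 — deliver 2→3: n3:lead/b7/[-]
after 6 — deliver 3→0: n0:foll/b7/[-]
after 7 — deliver 0→3: ·
after 8 — timeout(1): n1:cand/b9/[-]
after 9 — deliver 1→3: n3:foll/b9/[-]
after 10 — deliver 3→1: ·
after 11 — deliver 1→0: n0:foll/b9/[-]
after 12 — deliver 0→1: n1:lead/b9/[-]
after 13 — propose(2,'z'): ·
after 14 — deliver 2→1: ·
after 15 — deliver 1→2: n2:foll/b9/[-]
after 16 — deliver 2→0: ·
after 17 — deliver 0→2: ·
after 18 — deliver 2→3: ·
after 19 — deliver 3→2: ·
after 20 — deliver 3→0: ·
after 21 — deliver 1→3: ·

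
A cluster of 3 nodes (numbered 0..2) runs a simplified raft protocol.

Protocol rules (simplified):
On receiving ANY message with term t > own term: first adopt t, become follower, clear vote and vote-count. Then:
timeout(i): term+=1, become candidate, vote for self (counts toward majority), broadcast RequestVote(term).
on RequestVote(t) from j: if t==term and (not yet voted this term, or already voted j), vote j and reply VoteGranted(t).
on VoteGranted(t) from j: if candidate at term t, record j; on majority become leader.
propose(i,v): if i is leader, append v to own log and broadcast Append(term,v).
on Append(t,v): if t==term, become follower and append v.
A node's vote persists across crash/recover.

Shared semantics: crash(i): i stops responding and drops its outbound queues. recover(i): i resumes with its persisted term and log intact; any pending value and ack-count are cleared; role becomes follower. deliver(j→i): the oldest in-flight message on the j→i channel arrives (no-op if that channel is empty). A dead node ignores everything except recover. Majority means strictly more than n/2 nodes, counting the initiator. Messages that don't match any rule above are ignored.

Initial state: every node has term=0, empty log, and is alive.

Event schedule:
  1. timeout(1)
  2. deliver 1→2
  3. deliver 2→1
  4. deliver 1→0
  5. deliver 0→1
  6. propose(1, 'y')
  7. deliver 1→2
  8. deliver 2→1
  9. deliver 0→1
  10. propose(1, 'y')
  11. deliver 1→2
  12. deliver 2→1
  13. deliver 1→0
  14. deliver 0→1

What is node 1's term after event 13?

step 1 timeout(1): 1={cand,t=1,log=-}
step 2 deliver 1→2: 2={foll,t=1,log=-}
step 3 deliver 2→1: 1={lead,t=1,log=-}
step 4 deliver 1→0: 0={foll,t=1,log=-}
step 5 deliver 0→1: —
step 6 propose(1,'y'): 1={lead,t=1,log=y}
step 7 deliver 1→2: 2={foll,t=1,log=y}
step 8 deliver 2→1: —
step 9 deliver 0→1: —
step 10 propose(1,'y'): 1={lead,t=1,log=y,y}
step 11 deliver 1→2: 2={foll,t=1,log=y,y}
step 12 deliver 2→1: —
step 13 deliver 1→0: 0={foll,t=1,log=y}

1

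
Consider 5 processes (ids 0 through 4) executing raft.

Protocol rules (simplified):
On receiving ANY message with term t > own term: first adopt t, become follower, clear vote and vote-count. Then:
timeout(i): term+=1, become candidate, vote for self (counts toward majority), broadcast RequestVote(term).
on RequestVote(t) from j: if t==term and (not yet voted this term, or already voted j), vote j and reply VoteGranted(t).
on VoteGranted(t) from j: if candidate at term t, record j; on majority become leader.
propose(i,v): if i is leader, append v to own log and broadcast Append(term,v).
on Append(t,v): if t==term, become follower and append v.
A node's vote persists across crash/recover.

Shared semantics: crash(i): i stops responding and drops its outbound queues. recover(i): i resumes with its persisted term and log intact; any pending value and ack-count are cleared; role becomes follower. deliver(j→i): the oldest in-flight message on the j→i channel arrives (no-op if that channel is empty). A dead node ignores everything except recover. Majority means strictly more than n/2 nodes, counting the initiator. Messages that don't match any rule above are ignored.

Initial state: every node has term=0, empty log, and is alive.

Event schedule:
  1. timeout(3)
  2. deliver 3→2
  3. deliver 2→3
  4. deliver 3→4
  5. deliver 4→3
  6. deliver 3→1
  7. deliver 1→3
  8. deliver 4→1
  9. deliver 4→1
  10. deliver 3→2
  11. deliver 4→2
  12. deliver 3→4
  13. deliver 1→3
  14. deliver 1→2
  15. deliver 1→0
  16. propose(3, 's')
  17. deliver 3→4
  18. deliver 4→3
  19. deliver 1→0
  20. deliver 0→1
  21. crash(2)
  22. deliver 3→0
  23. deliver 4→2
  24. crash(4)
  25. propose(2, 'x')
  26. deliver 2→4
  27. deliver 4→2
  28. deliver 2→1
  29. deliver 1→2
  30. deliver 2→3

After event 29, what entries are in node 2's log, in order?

empty

1. timeout(3):  <3:cand t1 ->
2. deliver 3→2:  <2:foll t1 ->
3. deliver 2→3:  nop
4. deliver 3→4:  <4:foll t1 ->
5. deliver 4→3:  <3:lead t1 ->
6. deliver 3→1:  <1:foll t1 ->
7. deliver 1→3:  nop
8. deliver 4→1:  nop
9. deliver 4→1:  nop
10. deliver 3→2:  nop
11. deliver 4→2:  nop
12. deliver 3→4:  nop
13. deliver 1→3:  nop
14. deliver 1→2:  nop
15. deliver 1→0:  nop
16. propose(3,'s'):  <3:lead t1 s>
17. deliver 3→4:  <4:foll t1 s>
18. deliver 4→3:  nop
19. deliver 1→0:  nop
20. deliver 0→1:  nop
21. crash(2):  <2:✗foll t1 ->
22. deliver 3→0:  <0:foll t1 ->
23. deliver 4→2:  nop
24. crash(4):  <4:✗foll t1 s>
25. propose(2,'x'):  nop
26. deliver 2→4:  nop
27. deliver 4→2:  nop
28. deliver 2→1:  nop
29. deliver 1→2:  nop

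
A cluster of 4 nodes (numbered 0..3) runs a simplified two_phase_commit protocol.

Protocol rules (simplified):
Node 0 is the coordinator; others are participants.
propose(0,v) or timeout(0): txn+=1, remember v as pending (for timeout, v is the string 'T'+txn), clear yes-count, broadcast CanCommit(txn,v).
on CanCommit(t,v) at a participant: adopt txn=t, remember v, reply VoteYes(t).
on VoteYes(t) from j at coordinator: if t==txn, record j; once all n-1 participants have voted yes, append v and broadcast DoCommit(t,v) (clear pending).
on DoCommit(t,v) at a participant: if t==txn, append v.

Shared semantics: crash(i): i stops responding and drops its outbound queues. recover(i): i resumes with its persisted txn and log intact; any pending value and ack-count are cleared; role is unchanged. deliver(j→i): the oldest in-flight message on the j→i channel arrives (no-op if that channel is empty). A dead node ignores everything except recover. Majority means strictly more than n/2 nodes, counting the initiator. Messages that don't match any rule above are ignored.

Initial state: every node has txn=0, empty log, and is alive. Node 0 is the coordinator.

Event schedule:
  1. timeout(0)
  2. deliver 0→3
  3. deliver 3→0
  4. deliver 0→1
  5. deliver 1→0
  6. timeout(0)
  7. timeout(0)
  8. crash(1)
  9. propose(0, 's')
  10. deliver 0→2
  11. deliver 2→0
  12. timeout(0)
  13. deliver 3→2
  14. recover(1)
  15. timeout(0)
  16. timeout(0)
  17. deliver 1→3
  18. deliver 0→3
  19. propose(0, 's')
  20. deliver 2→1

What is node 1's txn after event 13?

1

step 1 timeout(0): 0={coor,t=1,log=-}
step 2 deliver 0→3: 3={part,t=1,log=-}
step 3 deliver 3→0: —
step 4 deliver 0→1: 1={part,t=1,log=-}
step 5 deliver 1→0: —
step 6 timeout(0): 0={coor,t=2,log=-}
step 7 timeout(0): 0={coor,t=3,log=-}
step 8 crash(1): 1={✗part,t=1,log=-}
step 9 propose(0,'s'): 0={coor,t=4,log=-}
step 10 deliver 0→2: 2={part,t=1,log=-}
step 11 deliver 2→0: —
step 12 timeout(0): 0={coor,t=5,log=-}
step 13 deliver 3→2: —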